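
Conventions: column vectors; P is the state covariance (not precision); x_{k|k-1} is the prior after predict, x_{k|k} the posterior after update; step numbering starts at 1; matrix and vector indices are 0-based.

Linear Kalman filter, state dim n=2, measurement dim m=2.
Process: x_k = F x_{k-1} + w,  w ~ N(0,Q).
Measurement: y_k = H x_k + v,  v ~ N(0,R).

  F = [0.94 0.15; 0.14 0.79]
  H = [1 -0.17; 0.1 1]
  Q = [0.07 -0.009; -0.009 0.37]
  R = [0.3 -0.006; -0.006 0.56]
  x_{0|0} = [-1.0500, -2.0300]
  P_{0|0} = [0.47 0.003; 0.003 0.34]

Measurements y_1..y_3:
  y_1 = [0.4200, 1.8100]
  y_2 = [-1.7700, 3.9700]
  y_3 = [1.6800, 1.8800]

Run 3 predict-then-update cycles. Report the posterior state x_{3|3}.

step 1: x^-=[-1.2915, -1.7507]  P^-=[0.4938 0.0954; 0.0954 0.5921]  S=[0.7785 0.0365; 0.0365 1.1761]  K=[0.6086 0.1042; -0.0308 0.5125]  nu=[1.4139, 3.6898]  x^+=[-0.0465, 0.0968]  P^+=[0.1881 0.0359; 0.0359 0.2836]
step 2: x^-=[-0.0292, 0.0700]  P^-=[0.2527 0.0768; 0.0768 0.5586]  S=[0.5427 -0.0002; -0.0002 1.1365]  K=[0.4416 0.0899; -0.0333 0.4983]  nu=[-1.7290, 3.9029]  x^+=[-0.4418, 2.0723]  P^+=[0.1377 0.0339; 0.0339 0.2758]
step 3: x^-=[-0.1045, 1.5753]  P^-=[0.2074 0.0677; 0.0677 0.5524]  S=[0.5004 -0.0126; -0.0126 1.1280]  K=[0.3936 0.0828; -0.0399 0.4952]  nu=[2.0523, 0.3152]  x^+=[0.7295, 1.6495]  P^+=[0.1230 0.0317; 0.0317 0.2744]

x_post = [0.7295, 1.6495]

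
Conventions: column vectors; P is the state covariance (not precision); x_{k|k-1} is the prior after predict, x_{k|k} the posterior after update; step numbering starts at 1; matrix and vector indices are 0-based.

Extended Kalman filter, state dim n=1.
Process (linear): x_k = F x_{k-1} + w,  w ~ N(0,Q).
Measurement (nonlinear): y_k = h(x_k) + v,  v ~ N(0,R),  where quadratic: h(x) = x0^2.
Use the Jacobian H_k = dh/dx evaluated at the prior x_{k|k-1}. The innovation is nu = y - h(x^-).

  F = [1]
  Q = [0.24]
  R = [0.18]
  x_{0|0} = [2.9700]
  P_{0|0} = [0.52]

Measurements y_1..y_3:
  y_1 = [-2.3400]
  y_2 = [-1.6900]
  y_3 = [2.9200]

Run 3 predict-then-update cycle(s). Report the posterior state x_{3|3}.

step 1: x^-=[2.9700]  P^-=[0.7600]  H_jac=[5.9400]  S=[26.9955]  K=[0.1672]  nu=[-11.1609]  x^+=[1.1036]  P^+=[0.0051]
step 2: x^-=[1.1036]  P^-=[0.2451]  H_jac=[2.2072]  S=[1.3739]  K=[0.3937]  nu=[-2.9079]  x^+=[-0.0413]  P^+=[0.0321]
step 3: x^-=[-0.0413]  P^-=[0.2721]  H_jac=[-0.0826]  S=[0.1819]  K=[-0.1235]  nu=[2.9183]  x^+=[-0.4018]  P^+=[0.2693]

x_post = [-0.4018]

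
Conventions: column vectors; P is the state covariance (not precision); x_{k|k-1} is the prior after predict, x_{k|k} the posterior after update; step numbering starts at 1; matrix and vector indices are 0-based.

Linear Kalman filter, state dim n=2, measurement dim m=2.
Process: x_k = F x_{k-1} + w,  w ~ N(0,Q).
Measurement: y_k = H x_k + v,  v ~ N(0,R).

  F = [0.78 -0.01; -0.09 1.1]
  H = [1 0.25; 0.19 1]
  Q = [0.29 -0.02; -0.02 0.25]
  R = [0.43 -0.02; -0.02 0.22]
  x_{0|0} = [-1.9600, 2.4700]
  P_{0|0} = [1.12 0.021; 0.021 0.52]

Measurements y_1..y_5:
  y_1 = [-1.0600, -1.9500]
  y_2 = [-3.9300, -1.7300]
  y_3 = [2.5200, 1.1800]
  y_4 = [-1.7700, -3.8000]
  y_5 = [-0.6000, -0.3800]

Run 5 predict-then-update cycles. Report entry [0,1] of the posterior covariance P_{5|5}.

P_post[0,1] = -0.0715

step 1: x^-=[-1.5535, 2.8934]  P^-=[0.9711 -0.0863; -0.0863 0.8841]  S=[1.4132 0.2951; 0.2951 1.1064]  K=[0.6919 -0.0958; -0.0725 0.8036]  nu=[-0.2299, -4.5482]  x^+=[-1.2768, -0.7450]  P^+=[0.3235 -0.0964; -0.0964 0.1966]
step 2: x^-=[-0.9884, -0.7046]  P^-=[0.4884 -0.1277; -0.1277 0.5095]  S=[0.8864 0.0664; 0.0664 0.6987]  K=[0.5224 -0.0996; -0.0528 0.6996]  nu=[-2.7654, -0.8376]  x^+=[-2.3497, -1.1447]  P^+=[0.2464 -0.0792; -0.0792 0.1700]
step 3: x^-=[-1.8213, -1.0477]  P^-=[0.4412 -0.1072; -0.1072 0.4734]  S=[0.8472 0.0699; 0.0699 0.6686]  K=[0.4963 -0.0868; -0.0431 0.6821]  nu=[4.6033, 2.5737]  x^+=[0.2398, 0.5095]  P^+=[0.2335 -0.0734; -0.0734 0.1649]
step 4: x^-=[0.1820, 0.5388]  P^-=[0.4332 -0.1012; -0.1012 0.4659]  S=[0.8417 0.0727; 0.0727 0.6631]  K=[0.4917 -0.0825; -0.0405 0.6781]  nu=[-2.0867, -4.3734]  x^+=[-0.4834, -2.3422]  P^+=[0.2311 -0.0719; -0.0719 0.1636]
step 5: x^-=[-0.3536, -2.5329]  P^-=[0.4317 -0.0998; -0.0998 0.4641]  S=[0.8408 0.0736; 0.0736 0.6618]  K=[0.4909 -0.0814; -0.0399 0.6771]  nu=[0.3868, 2.2201]  x^+=[-0.3443, -1.0451]  P^+=[0.2306 -0.0715; -0.0715 0.1633]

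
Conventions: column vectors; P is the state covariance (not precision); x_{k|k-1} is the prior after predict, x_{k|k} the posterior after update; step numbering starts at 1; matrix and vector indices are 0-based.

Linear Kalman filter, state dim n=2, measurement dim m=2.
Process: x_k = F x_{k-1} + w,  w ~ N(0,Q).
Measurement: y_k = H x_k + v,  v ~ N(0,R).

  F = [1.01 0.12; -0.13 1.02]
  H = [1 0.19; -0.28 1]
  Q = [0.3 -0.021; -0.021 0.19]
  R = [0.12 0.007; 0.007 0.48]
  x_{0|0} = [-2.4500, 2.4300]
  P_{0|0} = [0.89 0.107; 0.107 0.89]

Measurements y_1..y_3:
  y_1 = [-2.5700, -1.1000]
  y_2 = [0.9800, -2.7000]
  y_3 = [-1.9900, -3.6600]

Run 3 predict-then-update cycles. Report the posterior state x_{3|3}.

step 1: x^-=[-2.1829, 2.7971]  P^-=[1.2466 0.0796; 0.0796 1.1026]  S=[1.4367 -0.0572; -0.0572 1.6358]  K=[0.8729 -0.1342; 0.2278 0.6684]  nu=[-0.9185, -4.5083]  x^+=[-2.3797, -0.4255]  P^+=[0.1091 -0.0278; -0.0278 0.3147]
step 2: x^-=[-2.4545, -0.1247]  P^-=[0.4091 -0.0250; -0.0250 0.5266]  S=[0.5386 -0.0311; -0.0311 1.0526]  K=[0.7443 -0.1105; 0.1690 0.5119]  nu=[3.4582, -3.2626]  x^+=[0.4801, -1.2104]  P^+=[0.0927 -0.0219; -0.0219 0.2408]
step 3: x^-=[0.3397, -1.2970]  P^-=[0.3927 -0.0259; -0.0259 0.4479]  S=[0.5191 -0.0424; -0.0424 0.9732]  K=[0.7384 -0.1074; 0.1528 0.4743]  nu=[-2.0832, -2.2679]  x^+=[-0.9548, -2.6910]  P^+=[0.0918 -0.0207; -0.0207 0.2229]

x_post = [-0.9548, -2.6910]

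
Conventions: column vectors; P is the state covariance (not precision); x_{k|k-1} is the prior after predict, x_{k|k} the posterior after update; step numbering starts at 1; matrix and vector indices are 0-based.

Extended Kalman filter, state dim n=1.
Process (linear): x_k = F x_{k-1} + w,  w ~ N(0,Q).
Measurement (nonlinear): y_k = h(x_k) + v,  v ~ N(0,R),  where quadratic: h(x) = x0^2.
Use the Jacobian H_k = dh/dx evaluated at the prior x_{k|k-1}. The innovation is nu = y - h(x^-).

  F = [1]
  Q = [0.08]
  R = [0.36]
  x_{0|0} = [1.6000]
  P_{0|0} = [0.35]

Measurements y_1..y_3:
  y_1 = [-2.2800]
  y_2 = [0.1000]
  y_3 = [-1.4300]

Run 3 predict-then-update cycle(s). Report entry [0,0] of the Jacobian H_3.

H_jac[0,0] = 0.4179

step 1: x^-=[1.6000]  P^-=[0.4300]  H_jac=[3.2000]  S=[4.7632]  K=[0.2889]  nu=[-4.8400]  x^+=[0.2018]  P^+=[0.0325]
step 2: x^-=[0.2018]  P^-=[0.1125]  H_jac=[0.4036]  S=[0.3783]  K=[0.1200]  nu=[0.0593]  x^+=[0.2089]  P^+=[0.1070]
step 3: x^-=[0.2089]  P^-=[0.1870]  H_jac=[0.4179]  S=[0.3927]  K=[0.1991]  nu=[-1.4737]  x^+=[-0.0844]  P^+=[0.1715]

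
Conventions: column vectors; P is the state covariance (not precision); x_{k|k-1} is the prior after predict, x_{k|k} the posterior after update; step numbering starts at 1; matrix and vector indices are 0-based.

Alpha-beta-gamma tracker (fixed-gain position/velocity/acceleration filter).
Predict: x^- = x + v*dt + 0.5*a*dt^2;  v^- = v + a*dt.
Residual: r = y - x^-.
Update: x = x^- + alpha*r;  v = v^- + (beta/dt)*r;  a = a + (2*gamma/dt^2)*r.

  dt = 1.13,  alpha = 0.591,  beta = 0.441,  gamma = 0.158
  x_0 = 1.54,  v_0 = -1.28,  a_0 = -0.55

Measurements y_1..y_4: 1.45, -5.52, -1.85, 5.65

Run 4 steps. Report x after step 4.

step 1: x_pred=-0.2575  r=1.7075  x^+=0.7516  v^+=-1.2351  a^+=-0.1274
step 2: x_pred=-0.7254  r=-4.7946  x^+=-3.5590  v^+=-3.2503  a^+=-1.3140
step 3: x_pred=-8.0707  r=6.2207  x^+=-4.3943  v^+=-2.3073  a^+=0.2255
step 4: x_pred=-6.8576  r=12.5076  x^+=0.5344  v^+=2.8288  a^+=3.3208

x_post = 0.5344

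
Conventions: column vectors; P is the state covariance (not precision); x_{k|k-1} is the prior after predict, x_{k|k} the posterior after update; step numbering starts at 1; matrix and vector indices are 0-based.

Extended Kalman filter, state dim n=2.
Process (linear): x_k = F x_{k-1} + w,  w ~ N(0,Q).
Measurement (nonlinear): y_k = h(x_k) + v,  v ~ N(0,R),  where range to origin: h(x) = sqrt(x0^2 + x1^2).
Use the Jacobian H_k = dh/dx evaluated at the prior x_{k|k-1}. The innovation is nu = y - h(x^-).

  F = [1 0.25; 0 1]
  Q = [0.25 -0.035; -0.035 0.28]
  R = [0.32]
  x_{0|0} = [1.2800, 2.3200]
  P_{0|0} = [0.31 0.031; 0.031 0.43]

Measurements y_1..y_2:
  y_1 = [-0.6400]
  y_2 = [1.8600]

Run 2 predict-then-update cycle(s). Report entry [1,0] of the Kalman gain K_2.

step 1: x^-=[1.8600, 2.3200]  P^-=[0.6024 0.1035; 0.1035 0.7100]  H_jac=[0.6255 0.7802]  S=[1.0889]  K=[0.4202; 0.5682]  nu=[-3.6136]  x^+=[0.3416, 0.2669]  P^+=[0.4101 -0.1565; -0.1565 0.3585]
step 2: x^-=[0.4084, 0.2669]  P^-=[0.6043 -0.1018; -0.1018 0.6385]  H_jac=[0.8371 0.5471]  S=[0.8412]  K=[0.5351; 0.3139]  nu=[1.3722]  x^+=[1.1426, 0.6976]  P^+=[0.3634 -0.2431; -0.2431 0.5556]

K[1,0] = 0.3139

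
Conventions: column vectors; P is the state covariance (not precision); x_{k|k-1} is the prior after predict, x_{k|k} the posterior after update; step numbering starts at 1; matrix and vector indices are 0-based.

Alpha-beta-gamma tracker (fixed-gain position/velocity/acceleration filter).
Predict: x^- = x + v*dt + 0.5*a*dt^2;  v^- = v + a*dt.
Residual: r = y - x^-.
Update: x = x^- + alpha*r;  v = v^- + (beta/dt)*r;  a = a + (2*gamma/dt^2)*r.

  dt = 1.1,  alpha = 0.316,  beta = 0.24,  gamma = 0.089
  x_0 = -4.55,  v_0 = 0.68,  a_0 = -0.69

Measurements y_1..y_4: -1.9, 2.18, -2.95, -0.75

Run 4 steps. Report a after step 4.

step 1: x_pred=-4.2194  r=2.3194  x^+=-3.4865  v^+=0.4271  a^+=-0.3488
step 2: x_pred=-3.2278  r=5.4078  x^+=-1.5189  v^+=1.2233  a^+=0.4467
step 3: x_pred=0.0970  r=-3.0470  x^+=-0.8659  v^+=1.0499  a^+=-0.0015
step 4: x_pred=0.2881  r=-1.0381  x^+=-0.0400  v^+=0.8217  a^+=-0.1542

a_post = -0.1542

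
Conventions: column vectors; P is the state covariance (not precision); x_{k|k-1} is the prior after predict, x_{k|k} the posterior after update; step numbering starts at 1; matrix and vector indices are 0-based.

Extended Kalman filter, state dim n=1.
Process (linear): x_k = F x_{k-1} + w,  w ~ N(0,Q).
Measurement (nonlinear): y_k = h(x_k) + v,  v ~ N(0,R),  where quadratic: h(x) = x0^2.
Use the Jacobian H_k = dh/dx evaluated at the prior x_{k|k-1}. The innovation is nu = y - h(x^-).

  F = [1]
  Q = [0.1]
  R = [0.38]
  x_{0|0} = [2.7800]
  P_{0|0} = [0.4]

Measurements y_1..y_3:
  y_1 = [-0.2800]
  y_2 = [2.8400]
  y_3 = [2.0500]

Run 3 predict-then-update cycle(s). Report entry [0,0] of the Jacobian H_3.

step 1: x^-=[2.7800]  P^-=[0.5000]  H_jac=[5.5600]  S=[15.8368]  K=[0.1755]  nu=[-8.0084]  x^+=[1.3742]  P^+=[0.0120]
step 2: x^-=[1.3742]  P^-=[0.1120]  H_jac=[2.7484]  S=[1.2260]  K=[0.2511]  nu=[0.9516]  x^+=[1.6131]  P^+=[0.0347]
step 3: x^-=[1.6131]  P^-=[0.1347]  H_jac=[3.2262]  S=[1.7822]  K=[0.2439]  nu=[-0.5521]  x^+=[1.4785]  P^+=[0.0287]

H_jac[0,0] = 3.2262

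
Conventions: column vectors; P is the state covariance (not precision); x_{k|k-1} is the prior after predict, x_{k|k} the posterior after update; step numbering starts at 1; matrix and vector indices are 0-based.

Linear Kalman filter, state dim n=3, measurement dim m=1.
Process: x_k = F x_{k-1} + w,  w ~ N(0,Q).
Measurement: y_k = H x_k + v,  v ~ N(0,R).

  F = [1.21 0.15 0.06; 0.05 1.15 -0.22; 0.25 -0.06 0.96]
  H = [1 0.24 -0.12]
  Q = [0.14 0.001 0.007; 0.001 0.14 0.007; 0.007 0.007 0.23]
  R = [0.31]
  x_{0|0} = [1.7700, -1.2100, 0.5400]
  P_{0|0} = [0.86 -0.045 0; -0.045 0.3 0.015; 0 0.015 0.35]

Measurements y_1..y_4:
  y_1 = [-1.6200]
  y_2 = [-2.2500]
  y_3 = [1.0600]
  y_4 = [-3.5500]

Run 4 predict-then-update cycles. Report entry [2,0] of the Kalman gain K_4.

step 1: x^-=[1.9926, -1.4218, 1.0335]  P^-=[1.3911 0.0377 0.2883; 0.0377 0.5431 -0.0729; 0.2883 -0.0729 0.6070]  S=[1.6942]  K=[0.8060; 0.1044; 0.1168]  nu=[-3.1473]  x^+=[-0.5442, -1.7503, 0.6658]  P^+=[0.2905 -0.1048 0.1287; -0.1048 0.5246 -0.0936; 0.1287 -0.0936 0.5839]
step 2: x^-=[-0.8810, -2.1865, 0.6081]  P^-=[0.5581 -0.0825 0.2658; -0.0825 0.8953 -0.2841; 0.2658 -0.2841 0.8639]  S=[0.8451]  K=[0.5993; 0.1970; 0.1112]  nu=[-0.7712]  x^+=[-1.3432, -2.3384, 0.5224]  P^+=[0.2546 -0.1822 0.2095; -0.1822 0.8625 -0.3026; 0.2095 -0.3026 0.8534]
step 3: x^-=[-1.9447, -2.8713, 0.3060]  P^-=[0.4941 -0.1671 0.3358; -0.1671 1.4501 -0.6210; 0.3358 -0.6210 1.1764]  S=[0.7796]  K=[0.5307; 0.3277; 0.0585]  nu=[3.7305]  x^+=[0.0352, -1.6488, 0.5243]  P^+=[0.2746 -0.3027 0.3116; -0.3027 1.3664 -0.6359; 0.3116 -0.6359 1.1738]
step 4: x^-=[-0.1733, -2.0097, 0.6111]  P^-=[0.5009 -0.2905 0.4334; -0.2905 2.2847 -1.1305; 0.4334 -1.1305 1.5657]  S=[0.7867]  K=[0.4820; 0.5002; -0.0329]  nu=[-2.8210]  x^+=[-1.5329, -3.4207, 0.7038]  P^+=[0.3181 -0.4802 0.4458; -0.4802 2.0879 -1.1176; 0.4458 -1.1176 1.5649]

K[2,0] = -0.0329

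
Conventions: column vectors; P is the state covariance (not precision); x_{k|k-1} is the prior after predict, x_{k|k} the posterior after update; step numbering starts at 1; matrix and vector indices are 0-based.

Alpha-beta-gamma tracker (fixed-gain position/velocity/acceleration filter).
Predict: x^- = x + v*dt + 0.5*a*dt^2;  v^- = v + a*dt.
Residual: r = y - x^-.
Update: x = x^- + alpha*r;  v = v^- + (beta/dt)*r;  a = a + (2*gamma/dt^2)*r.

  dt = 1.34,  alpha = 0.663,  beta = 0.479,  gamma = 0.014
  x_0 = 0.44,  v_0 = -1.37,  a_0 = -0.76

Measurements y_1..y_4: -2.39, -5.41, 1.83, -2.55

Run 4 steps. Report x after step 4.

x_post = -2.5423

step 1: x_pred=-2.0781  r=-0.3119  x^+=-2.2849  v^+=-2.4999  a^+=-0.7649
step 2: x_pred=-6.3214  r=0.9114  x^+=-5.7172  v^+=-3.1990  a^+=-0.7507
step 3: x_pred=-10.6777  r=12.5077  x^+=-2.3851  v^+=0.2662  a^+=-0.5556
step 4: x_pred=-2.5272  r=-0.0228  x^+=-2.5423  v^+=-0.4865  a^+=-0.5560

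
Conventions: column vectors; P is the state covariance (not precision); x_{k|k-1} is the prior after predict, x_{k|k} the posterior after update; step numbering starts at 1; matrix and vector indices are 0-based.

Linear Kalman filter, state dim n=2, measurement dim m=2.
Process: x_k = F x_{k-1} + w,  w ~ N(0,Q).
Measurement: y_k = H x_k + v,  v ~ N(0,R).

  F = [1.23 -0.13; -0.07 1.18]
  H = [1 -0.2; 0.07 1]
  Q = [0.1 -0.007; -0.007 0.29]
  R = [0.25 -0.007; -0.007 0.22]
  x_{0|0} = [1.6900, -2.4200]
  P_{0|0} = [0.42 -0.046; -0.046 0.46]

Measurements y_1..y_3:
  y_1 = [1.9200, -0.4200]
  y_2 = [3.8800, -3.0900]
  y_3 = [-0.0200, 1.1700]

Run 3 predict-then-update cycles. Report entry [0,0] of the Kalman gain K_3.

K[0,0] = 0.5617

step 1: x^-=[2.3933, -2.9739]  P^-=[0.7579 -0.1809; -0.1809 0.9402]  S=[1.1179 -0.3204; -0.3204 1.1385]  K=[0.7377 0.0953; -0.1051 0.7851]  nu=[-1.0681, 2.3864]  x^+=[1.8327, -0.9882]  P^+=[0.1843 0.0029; 0.0029 0.1732]
step 2: x^-=[2.3827, -1.2944]  P^-=[0.3809 -0.0452; -0.0452 0.5317]  S=[0.6702 -0.1313; -0.1313 0.7472]  K=[0.5975 0.0801; -0.0907 0.6914]  nu=[1.2384, -1.9624]  x^+=[2.9654, -2.7635]  P^+=[0.1494 0.0030; 0.0030 0.1525]
step 3: x^-=[4.0067, -3.4685]  P^-=[0.3277 -0.0389; -0.0389 0.5026]  S=[0.6133 -0.1229; -0.1229 0.7188]  K=[0.5617 0.0739; -0.0910 0.6799]  nu=[-4.7204, 4.3580]  x^+=[1.6771, -0.0757]  P^+=[0.1404 0.0025; 0.0025 0.1500]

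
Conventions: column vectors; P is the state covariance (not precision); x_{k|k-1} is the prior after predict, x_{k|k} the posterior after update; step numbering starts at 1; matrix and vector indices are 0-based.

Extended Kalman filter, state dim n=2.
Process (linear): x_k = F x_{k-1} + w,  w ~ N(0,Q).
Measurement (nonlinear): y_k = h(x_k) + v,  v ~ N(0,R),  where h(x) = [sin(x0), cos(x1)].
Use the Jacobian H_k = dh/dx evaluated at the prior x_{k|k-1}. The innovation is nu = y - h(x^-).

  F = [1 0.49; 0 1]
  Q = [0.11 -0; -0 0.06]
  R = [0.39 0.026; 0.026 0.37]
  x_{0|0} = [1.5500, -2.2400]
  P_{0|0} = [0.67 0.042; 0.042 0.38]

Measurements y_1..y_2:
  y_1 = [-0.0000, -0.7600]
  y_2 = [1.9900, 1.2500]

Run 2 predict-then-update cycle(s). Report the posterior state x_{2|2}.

x_post = [0.6852, -1.2863]

step 1: x^-=[0.4524, -2.2400]  P^-=[0.9124 0.2282; 0.2282 0.4400]  H_jac=[0.8994 0.0000; 0.0000 0.7843]  S=[1.1281 0.1870; 0.1870 0.6407]  K=[0.7158 0.0705; 0.0974 0.5102]  nu=[-0.4371, -0.1396]  x^+=[0.1297, -2.3538]  P^+=[0.3124 0.0570; 0.0570 0.2439]
step 2: x^-=[-1.0237, -2.3538]  P^-=[0.5368 0.1765; 0.1765 0.3039]  H_jac=[0.5202 0.0000; 0.0000 0.7088]  S=[0.5353 0.0911; 0.0911 0.5227]  K=[0.4957 0.1530; 0.1045 0.3939]  nu=[2.8440, 1.9554]  x^+=[0.6852, -1.2863]  P^+=[0.3793 0.0980; 0.0980 0.2095]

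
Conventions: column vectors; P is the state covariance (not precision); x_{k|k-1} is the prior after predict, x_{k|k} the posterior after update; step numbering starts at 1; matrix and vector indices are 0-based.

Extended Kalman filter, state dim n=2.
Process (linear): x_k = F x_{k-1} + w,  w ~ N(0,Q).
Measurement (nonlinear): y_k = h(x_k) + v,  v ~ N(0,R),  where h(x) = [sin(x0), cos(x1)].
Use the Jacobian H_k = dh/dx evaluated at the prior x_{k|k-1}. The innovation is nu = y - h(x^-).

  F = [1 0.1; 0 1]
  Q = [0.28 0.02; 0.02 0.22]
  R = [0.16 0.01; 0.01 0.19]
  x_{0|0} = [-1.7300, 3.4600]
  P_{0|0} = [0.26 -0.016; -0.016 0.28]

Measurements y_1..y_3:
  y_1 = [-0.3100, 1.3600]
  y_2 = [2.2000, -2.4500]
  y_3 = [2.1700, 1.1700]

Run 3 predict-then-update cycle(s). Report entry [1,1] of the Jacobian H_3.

step 1: x^-=[-1.3840, 3.4600]  P^-=[0.5396 0.0320; 0.0320 0.5000]  H_jac=[0.1857 0.0000; 0.0000 0.3131]  S=[0.1786 0.0119; 0.0119 0.2390]  K=[0.5601 0.0141; -0.0103 0.6554]  nu=[0.6726, 2.3097]  x^+=[-0.9747, 4.9670]  P^+=[0.4833 0.0265; 0.0265 0.3975]
step 2: x^-=[-0.4780, 4.9670]  P^-=[0.7726 0.0862; 0.0862 0.6175]  H_jac=[0.8879 0.0000; 0.0000 0.9678]  S=[0.7691 0.0841; 0.0841 0.7683]  K=[0.8907 0.0111; 0.0147 0.7762]  nu=[2.6600, -2.7018]  x^+=[1.8613, 2.9089]  P^+=[0.1606 0.0114; 0.0114 0.1525]
step 3: x^-=[2.1522, 2.9089]  P^-=[0.4444 0.0466; 0.0466 0.3725]  H_jac=[-0.5492 0.0000; 0.0000 -0.2306]  S=[0.2940 0.0159; 0.0159 0.2098]  K=[-0.8307 0.0117; -0.0652 -0.4045]  nu=[1.3343, 2.1431]  x^+=[1.0689, 1.9551]  P^+=[0.2418 0.0264; 0.0264 0.3361]

H_jac[1,1] = -0.2306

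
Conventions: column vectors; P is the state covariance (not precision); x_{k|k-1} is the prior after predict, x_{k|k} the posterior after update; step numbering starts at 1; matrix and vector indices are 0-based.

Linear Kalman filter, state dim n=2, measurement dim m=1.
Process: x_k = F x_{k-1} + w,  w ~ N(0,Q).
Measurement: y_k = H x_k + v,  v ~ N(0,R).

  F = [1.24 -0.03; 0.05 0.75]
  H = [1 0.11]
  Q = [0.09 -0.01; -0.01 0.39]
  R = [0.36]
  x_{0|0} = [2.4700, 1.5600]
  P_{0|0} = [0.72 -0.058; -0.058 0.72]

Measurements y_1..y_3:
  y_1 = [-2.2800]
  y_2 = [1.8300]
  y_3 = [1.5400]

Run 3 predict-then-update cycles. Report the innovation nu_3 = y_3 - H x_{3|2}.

innov = [0.9525]

step 1: x^-=[3.0160, 1.2935]  P^-=[1.2020 -0.0354; -0.0354 0.7925]  S=[1.5638]  K=[0.7662; 0.0331]  nu=[-5.4383]  x^+=[-1.1506, 1.1135]  P^+=[0.2841 -0.0751; -0.0751 0.7907]
step 2: x^-=[-1.4601, 0.7776]  P^-=[0.5331 -0.0799; -0.0799 0.8299]  S=[0.8856]  K=[0.5921; 0.0129]  nu=[3.2046]  x^+=[0.4372, 0.8189]  P^+=[0.2227 -0.0866; -0.0866 0.8297]
step 3: x^-=[0.5175, 0.6360]  P^-=[0.4396 -0.0953; -0.0953 0.8508]  S=[0.7889]  K=[0.5439; -0.0022]  nu=[0.9525]  x^+=[1.0356, 0.6340]  P^+=[0.2062 -0.0944; -0.0944 0.8508]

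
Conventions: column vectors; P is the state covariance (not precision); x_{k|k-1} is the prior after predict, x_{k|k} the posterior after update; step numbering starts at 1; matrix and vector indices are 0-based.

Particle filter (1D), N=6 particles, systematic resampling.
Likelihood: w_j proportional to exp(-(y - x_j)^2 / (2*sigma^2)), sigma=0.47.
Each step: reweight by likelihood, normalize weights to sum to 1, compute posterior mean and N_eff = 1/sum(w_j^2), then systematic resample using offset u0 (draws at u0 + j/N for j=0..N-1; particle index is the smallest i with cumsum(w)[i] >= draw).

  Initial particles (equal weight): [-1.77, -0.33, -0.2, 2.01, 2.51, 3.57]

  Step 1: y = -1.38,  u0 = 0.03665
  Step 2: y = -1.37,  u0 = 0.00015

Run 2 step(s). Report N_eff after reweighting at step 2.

step 1: w=[0.8498, 0.0989, 0.0513, 0.0000, 0.0000, 0.0000]  mean=-1.5471  Neff=1.3613  idx=[0, 0, 0, 0, 0, 1]
step 2: w=[0.1952, 0.1952, 0.1952, 0.1952, 0.1952, 0.0242]  mean=-1.7351  Neff=5.2353  idx=[0, 0, 1, 2, 3, 4]

N_eff = 5.2353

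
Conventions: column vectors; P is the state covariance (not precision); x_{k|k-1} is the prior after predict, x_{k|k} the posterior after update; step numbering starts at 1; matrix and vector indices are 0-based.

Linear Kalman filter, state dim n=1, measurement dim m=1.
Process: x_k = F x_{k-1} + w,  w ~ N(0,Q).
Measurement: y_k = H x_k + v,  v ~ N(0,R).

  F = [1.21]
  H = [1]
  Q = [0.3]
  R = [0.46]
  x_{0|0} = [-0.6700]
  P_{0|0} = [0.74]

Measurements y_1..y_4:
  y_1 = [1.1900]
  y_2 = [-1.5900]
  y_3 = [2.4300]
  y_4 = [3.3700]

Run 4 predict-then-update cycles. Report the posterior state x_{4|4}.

x_post = [2.5978]

step 1: x^-=[-0.8107]  P^-=[1.3834]  S=[1.8434]  K=[0.7505]  nu=[2.0007]  x^+=[0.6908]  P^+=[0.3452]
step 2: x^-=[0.8358]  P^-=[0.8054]  S=[1.2654]  K=[0.6365]  nu=[-2.4258]  x^+=[-0.7082]  P^+=[0.2928]
step 3: x^-=[-0.8569]  P^-=[0.7287]  S=[1.1887]  K=[0.6130]  nu=[3.2869]  x^+=[1.1580]  P^+=[0.2820]
step 4: x^-=[1.4012]  P^-=[0.7129]  S=[1.1729]  K=[0.6078]  nu=[1.9688]  x^+=[2.5978]  P^+=[0.2796]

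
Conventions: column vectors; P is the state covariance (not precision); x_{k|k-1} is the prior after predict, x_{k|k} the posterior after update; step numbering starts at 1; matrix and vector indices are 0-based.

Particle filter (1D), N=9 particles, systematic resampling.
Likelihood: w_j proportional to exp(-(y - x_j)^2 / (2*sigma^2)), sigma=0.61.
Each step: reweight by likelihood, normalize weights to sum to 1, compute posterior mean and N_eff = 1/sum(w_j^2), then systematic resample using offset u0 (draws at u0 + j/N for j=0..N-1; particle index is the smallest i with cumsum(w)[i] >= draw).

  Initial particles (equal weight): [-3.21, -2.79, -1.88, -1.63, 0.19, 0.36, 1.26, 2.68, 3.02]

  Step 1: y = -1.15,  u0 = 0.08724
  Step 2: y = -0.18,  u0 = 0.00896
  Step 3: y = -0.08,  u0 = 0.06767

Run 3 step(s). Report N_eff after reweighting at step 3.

step 1: w=[0.0024, 0.0194, 0.3517, 0.5281, 0.0645, 0.0336, 0.0003, 0.0000, 0.0000]  mean=-1.5591  Neff=2.4493  idx=[2, 2, 2, 3, 3, 3, 3, 3, 5]
step 2: w=[0.0199, 0.0199, 0.0199, 0.0573, 0.0573, 0.0573, 0.0573, 0.0573, 0.6536]  mean=-0.3443  Neff=2.2483  idx=[0, 4, 5, 7, 8, 8, 8, 8, 8]
step 3: w=[0.0032, 0.0099, 0.0099, 0.0099, 0.1934, 0.1934, 0.1934, 0.1934, 0.1934]  mean=0.2934  Neff=5.3388  idx=[4, 4, 5, 5, 6, 7, 7, 8, 8]

N_eff = 5.3388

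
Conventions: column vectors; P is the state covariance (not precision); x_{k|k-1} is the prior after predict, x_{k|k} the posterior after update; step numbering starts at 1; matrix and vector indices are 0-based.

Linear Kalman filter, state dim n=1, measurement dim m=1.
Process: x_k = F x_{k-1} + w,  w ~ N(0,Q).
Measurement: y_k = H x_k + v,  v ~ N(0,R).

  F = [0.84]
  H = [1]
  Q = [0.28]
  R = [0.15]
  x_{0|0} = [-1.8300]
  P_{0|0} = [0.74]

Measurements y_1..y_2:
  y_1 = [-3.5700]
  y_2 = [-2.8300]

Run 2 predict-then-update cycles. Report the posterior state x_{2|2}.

step 1: x^-=[-1.5372]  P^-=[0.8021]  S=[0.9521]  K=[0.8425]  nu=[-2.0328]  x^+=[-3.2498]  P^+=[0.1264]
step 2: x^-=[-2.7298]  P^-=[0.3692]  S=[0.5192]  K=[0.7111]  nu=[-0.1002]  x^+=[-2.8010]  P^+=[0.1067]

x_post = [-2.8010]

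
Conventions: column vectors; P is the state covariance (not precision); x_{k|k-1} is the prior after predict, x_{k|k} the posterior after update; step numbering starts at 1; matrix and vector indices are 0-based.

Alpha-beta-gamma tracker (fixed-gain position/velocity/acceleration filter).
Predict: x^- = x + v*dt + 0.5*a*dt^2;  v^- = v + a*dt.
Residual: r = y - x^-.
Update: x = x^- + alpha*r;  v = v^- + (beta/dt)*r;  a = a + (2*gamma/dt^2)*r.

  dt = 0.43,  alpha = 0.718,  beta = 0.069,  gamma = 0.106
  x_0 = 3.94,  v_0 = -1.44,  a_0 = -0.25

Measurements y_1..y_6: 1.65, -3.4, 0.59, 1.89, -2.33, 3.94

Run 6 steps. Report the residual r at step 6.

step 1: x_pred=3.2977  r=-1.6477  x^+=2.1146  v^+=-1.8119  a^+=-2.1392
step 2: x_pred=1.1378  r=-4.5378  x^+=-2.1204  v^+=-3.4599  a^+=-7.3420
step 3: x_pred=-4.2869  r=4.8769  x^+=-0.7853  v^+=-5.8344  a^+=-1.7504
step 4: x_pred=-3.4559  r=5.3459  x^+=0.3825  v^+=-5.7292  a^+=4.3790
step 5: x_pred=-1.6763  r=-0.6537  x^+=-2.1456  v^+=-3.9511  a^+=3.6295
step 6: x_pred=-3.5091  r=7.4491  x^+=1.8394  v^+=-1.1951  a^+=12.1704

resid = 7.4491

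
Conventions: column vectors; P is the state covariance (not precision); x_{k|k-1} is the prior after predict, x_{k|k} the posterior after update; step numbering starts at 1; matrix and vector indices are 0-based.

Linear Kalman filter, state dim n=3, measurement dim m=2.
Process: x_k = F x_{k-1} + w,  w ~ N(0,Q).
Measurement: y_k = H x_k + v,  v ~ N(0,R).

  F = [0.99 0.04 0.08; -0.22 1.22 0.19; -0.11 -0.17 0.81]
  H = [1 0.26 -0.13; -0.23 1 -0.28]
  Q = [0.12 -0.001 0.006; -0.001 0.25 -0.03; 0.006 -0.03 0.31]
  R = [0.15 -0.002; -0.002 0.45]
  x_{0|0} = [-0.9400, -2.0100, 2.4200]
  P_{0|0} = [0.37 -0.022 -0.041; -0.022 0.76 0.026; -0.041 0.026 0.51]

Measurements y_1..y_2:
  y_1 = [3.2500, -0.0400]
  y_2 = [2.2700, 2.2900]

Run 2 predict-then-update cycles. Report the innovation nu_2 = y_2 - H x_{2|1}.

step 1: x^-=[-0.8174, -1.7856, 2.4053]  P^-=[0.4790 -0.0674 -0.0346; -0.0674 1.4448 -0.0650; -0.0346 -0.0650 0.6704]  S=[0.7164 0.2464; 0.2464 2.0356]  K=[0.7083 -0.1682; 0.2007 0.7020; -0.1589 -0.1010]  nu=[4.8443, 2.2311]  x^+=[2.2388, 0.7528, 1.4103]  P^+=[0.1207 -0.0431 0.0224; -0.0431 0.3433 0.1346; 0.0224 0.1346 0.6236]
step 2: x^-=[2.3594, 0.6938, 0.7681]  P^-=[0.2438 -0.0347 0.0587; -0.0347 0.8730 0.1261; 0.0587 0.1261 0.6878]  S=[0.4227 0.1211; 0.1211 1.3427]  K=[0.5753 -0.1317; 0.2420 0.6080; 0.0225 -0.0616]  nu=[-0.1699, 2.3539]  x^+=[1.9516, 2.0839, 0.6193]  P^+=[0.0990 -0.0245 0.0470; -0.0245 0.3163 0.1742; 0.0470 0.1742 0.6829]

innov = [-0.1699, 2.3539]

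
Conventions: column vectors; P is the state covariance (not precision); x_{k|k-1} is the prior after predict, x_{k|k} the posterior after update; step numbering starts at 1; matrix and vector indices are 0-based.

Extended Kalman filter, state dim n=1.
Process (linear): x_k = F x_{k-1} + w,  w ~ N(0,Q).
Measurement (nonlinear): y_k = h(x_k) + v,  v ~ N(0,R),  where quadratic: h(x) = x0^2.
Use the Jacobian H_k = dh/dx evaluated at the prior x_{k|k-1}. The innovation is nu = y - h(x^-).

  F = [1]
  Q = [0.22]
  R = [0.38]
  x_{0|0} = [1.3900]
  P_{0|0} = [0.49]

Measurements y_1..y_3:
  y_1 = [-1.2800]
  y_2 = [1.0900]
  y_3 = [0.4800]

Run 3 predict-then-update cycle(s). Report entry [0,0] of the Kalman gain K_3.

step 1: x^-=[1.3900]  P^-=[0.7100]  H_jac=[2.7800]  S=[5.8672]  K=[0.3364]  nu=[-3.2121]  x^+=[0.3094]  P^+=[0.0460]
step 2: x^-=[0.3094]  P^-=[0.2660]  H_jac=[0.6188]  S=[0.4819]  K=[0.3416]  nu=[0.9943]  x^+=[0.6490]  P^+=[0.2098]
step 3: x^-=[0.6490]  P^-=[0.4298]  H_jac=[1.2981]  S=[1.1041]  K=[0.5052]  nu=[0.0588]  x^+=[0.6787]  P^+=[0.1479]

K[0,0] = 0.5052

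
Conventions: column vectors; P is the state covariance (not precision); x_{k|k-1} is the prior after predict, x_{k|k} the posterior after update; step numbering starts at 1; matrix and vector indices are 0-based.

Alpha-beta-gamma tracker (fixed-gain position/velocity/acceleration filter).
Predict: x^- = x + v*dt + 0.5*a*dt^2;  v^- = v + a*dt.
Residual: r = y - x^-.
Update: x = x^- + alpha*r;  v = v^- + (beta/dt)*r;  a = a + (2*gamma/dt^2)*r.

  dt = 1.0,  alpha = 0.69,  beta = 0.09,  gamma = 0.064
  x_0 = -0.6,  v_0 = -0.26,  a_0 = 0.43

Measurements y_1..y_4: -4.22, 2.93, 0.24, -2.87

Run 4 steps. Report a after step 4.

a_post = -0.0531

step 1: x_pred=-0.6450  r=-3.5750  x^+=-3.1117  v^+=-0.1517  a^+=-0.0276
step 2: x_pred=-3.2773  r=6.2073  x^+=1.0057  v^+=0.3793  a^+=0.7669
step 3: x_pred=1.7685  r=-1.5285  x^+=0.7138  v^+=1.0087  a^+=0.5713
step 4: x_pred=2.0082  r=-4.8782  x^+=-1.3578  v^+=1.1409  a^+=-0.0531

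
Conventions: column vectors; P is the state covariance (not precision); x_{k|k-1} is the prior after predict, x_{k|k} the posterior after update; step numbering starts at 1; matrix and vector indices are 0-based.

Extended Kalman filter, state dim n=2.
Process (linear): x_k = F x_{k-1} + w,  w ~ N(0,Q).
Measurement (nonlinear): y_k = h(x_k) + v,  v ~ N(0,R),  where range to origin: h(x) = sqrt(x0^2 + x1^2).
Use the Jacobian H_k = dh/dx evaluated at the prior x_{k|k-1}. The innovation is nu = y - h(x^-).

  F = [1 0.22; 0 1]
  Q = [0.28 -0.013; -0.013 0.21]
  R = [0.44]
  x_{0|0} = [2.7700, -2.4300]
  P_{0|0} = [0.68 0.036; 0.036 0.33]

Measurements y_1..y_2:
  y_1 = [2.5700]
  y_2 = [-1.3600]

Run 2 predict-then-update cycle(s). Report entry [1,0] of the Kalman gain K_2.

K[1,0] = -0.4124

step 1: x^-=[2.2354, -2.4300]  P^-=[0.9918 0.0956; 0.0956 0.5400]  H_jac=[0.6770 -0.7360]  S=[1.0918]  K=[0.5506; -0.3047]  nu=[-0.7318]  x^+=[1.8325, -2.2070]  P^+=[0.6609 0.2788; 0.2788 0.4386]
step 2: x^-=[1.3470, -2.2070]  P^-=[1.0847 0.3623; 0.3623 0.6486]  H_jac=[0.5209 -0.8536]  S=[0.8848]  K=[0.2892; -0.4124]  nu=[-3.9456]  x^+=[0.2060, -0.5797]  P^+=[1.0107 0.4678; 0.4678 0.4981]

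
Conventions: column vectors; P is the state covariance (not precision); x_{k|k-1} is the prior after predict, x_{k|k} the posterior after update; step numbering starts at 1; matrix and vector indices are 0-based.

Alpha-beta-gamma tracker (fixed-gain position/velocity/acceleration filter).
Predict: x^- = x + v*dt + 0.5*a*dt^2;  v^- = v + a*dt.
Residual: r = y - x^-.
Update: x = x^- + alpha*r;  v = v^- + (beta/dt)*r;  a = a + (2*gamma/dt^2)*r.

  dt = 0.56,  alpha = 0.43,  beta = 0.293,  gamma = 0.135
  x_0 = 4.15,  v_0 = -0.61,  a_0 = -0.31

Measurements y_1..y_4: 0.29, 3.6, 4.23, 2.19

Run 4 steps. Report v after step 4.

v_post = 1.0498

step 1: x_pred=3.7598  r=-3.4698  x^+=2.2678  v^+=-2.5990  a^+=-3.2974
step 2: x_pred=0.2953  r=3.3047  x^+=1.7163  v^+=-2.7165  a^+=-0.4521
step 3: x_pred=0.1242  r=4.1058  x^+=1.8897  v^+=-0.8215  a^+=3.0829
step 4: x_pred=1.9130  r=0.2770  x^+=2.0321  v^+=1.0498  a^+=3.3213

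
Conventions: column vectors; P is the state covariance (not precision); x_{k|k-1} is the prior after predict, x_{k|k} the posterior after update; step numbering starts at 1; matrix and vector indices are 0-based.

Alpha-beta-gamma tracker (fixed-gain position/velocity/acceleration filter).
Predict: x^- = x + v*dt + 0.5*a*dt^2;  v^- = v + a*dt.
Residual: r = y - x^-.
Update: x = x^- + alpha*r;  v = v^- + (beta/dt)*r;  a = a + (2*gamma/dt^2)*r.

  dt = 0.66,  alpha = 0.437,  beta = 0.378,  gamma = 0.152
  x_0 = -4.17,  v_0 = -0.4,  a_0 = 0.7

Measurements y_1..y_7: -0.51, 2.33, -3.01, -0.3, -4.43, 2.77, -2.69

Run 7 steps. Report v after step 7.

v_post = -5.4888

step 1: x_pred=-4.2815  r=3.7715  x^+=-2.6334  v^+=2.2221  a^+=3.3321
step 2: x_pred=-0.4411  r=2.7711  x^+=0.7699  v^+=6.0083  a^+=5.2660
step 3: x_pred=5.8823  r=-8.8923  x^+=1.9964  v^+=4.3910  a^+=-0.9398
step 4: x_pred=4.6898  r=-4.9898  x^+=2.5092  v^+=0.9130  a^+=-4.4221
step 5: x_pred=2.1487  r=-6.5787  x^+=-0.7262  v^+=-5.7734  a^+=-9.0133
step 6: x_pred=-6.4998  r=9.2698  x^+=-2.4489  v^+=-6.4131  a^+=-2.5440
step 7: x_pred=-7.2356  r=4.5456  x^+=-5.2492  v^+=-5.4888  a^+=0.6283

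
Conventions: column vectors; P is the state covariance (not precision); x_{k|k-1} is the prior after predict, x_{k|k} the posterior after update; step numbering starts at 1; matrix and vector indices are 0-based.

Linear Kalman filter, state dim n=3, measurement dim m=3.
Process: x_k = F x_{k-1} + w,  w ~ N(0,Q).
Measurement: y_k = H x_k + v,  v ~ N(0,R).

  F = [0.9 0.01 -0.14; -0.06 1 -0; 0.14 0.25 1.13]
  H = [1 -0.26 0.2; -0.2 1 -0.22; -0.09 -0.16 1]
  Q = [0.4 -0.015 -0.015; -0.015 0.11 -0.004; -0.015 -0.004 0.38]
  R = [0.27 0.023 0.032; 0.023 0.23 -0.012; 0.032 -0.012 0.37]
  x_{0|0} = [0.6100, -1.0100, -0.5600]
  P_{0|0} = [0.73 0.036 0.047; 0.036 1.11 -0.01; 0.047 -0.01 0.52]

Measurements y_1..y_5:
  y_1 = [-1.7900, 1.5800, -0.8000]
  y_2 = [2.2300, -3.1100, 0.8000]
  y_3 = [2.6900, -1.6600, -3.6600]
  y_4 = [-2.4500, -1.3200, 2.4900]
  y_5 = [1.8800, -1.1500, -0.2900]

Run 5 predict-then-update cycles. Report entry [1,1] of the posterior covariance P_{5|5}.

P_post[1,1] = 0.1308

step 1: x^-=[0.6173, -1.0466, -0.7999]  P^-=[0.9904 -0.0091 0.0528; -0.0091 1.2183 0.2574; 0.0528 0.2574 1.1394]  S=[1.3875 -0.4991 0.1993; -0.4991 1.4381 -0.1823; 0.1993 -0.1823 1.4565]  K=[0.7769 0.1026 -0.1175; 0.0910 0.8582 0.1384; 0.0904 0.1243 0.7539]  nu=[-2.5194, 2.5741, -0.1120]  x^+=[-1.0629, 0.9176, -0.7923]  P^+=[0.2292 0.0921 0.0155; 0.0921 0.2360 0.0899; 0.0155 0.0899 0.2961]
step 2: x^-=[-0.8366, 0.9813, -0.8147]  P^-=[0.5890 0.0454 0.0019; 0.0454 0.3358 0.1651; 0.0019 0.1651 0.8395]  S=[0.8752 -0.1293 0.1083; -0.1293 0.5393 -0.0719; 0.1083 -0.0719 1.1710]  K=[0.6755 0.0121 -0.1116; 0.0589 0.5687 0.1211; 0.0699 0.0720 0.6922]  nu=[3.4846, -4.4379, 1.6964]  x^+=[1.2743, -1.1317, 0.2837]  P^+=[0.1932 0.0599 0.0071; 0.0599 0.1582 0.0706; 0.0071 0.0706 0.2694]
step 3: x^-=[1.0959, -1.2082, 0.2161]  P^-=[0.5609 0.0202 -0.0139; 0.0202 0.2617 0.1207; -0.0139 0.1207 0.7840]  S=[0.8513 -0.1359 0.0976; -0.1359 0.4897 -0.0900; 0.0976 -0.0900 1.1297]  K=[0.6597 -0.0204 -0.1184; 0.0403 0.5024 0.1047; 0.0600 0.0408 0.6761]  nu=[1.2368, -0.1851, -3.9707]  x^+=[2.3859, -1.6670, -2.4017]  P^+=[0.1863 0.0497 0.0022; 0.0497 0.1385 0.0606; 0.0022 0.0606 0.2615]
step 4: x^-=[2.4669, -1.8102, -2.7966]  P^-=[0.5562 0.0125 -0.0205; 0.0125 0.2432 0.1036; -0.0205 0.1036 0.7646]  S=[0.8478 -0.1400 0.0929; -0.1400 0.4801 -0.0989; 0.0929 -0.0989 1.1162]  K=[0.6558 -0.0302 -0.1223; 0.0339 0.4838 0.0970; 0.0557 0.0282 0.6697]  nu=[-4.8282, 0.3683, 5.2190]  x^+=[-1.3488, -1.2893, 0.4397]  P^+=[0.1845 0.0465 0.0002; 0.0465 0.1326 0.0566; 0.0002 0.0566 0.2583]
step 5: x^-=[-1.2884, -1.2084, -0.0143]  P^-=[0.5552 0.0103 -0.0229; 0.0103 0.2377 0.0973; -0.0229 0.0973 0.7570]  S=[0.8469 -0.1413 0.0910; -0.1413 0.4776 -0.1023; 0.0910 -0.1023 1.1108]  K=[0.6548 -0.0331 -0.1238; 0.0319 0.4781 0.0940; 0.0541 0.0236 0.6670]  nu=[2.8571, -0.2024, -0.5850]  x^+=[0.6614, -1.2691, -0.2547]  P^+=[0.1840 0.0456 -0.0006; 0.0456 0.1308 0.0551; -0.0006 0.0551 0.2570]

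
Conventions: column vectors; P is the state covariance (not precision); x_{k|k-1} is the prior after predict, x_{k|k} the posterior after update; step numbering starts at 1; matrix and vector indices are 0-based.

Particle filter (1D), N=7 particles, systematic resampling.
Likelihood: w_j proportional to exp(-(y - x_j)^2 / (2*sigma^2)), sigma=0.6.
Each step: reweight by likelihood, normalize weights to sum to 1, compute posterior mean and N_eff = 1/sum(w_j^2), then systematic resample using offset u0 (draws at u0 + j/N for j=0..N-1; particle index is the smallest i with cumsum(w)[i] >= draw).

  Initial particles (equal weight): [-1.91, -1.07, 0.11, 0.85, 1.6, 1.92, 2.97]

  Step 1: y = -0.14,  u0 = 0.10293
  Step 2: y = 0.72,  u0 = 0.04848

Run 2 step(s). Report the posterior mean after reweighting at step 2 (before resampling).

step 1: w=[0.0086, 0.1999, 0.6094, 0.1704, 0.0099, 0.0018, 0.0000]  mean=0.0009  Neff=2.2701  idx=[1, 2, 2, 2, 2, 2, 3]
step 2: w=[0.0029, 0.1502, 0.1502, 0.1502, 0.1502, 0.1502, 0.2460]  mean=0.2886  Neff=5.7689  idx=[1, 2, 3, 4, 5, 6, 6]

post_mean = 0.2886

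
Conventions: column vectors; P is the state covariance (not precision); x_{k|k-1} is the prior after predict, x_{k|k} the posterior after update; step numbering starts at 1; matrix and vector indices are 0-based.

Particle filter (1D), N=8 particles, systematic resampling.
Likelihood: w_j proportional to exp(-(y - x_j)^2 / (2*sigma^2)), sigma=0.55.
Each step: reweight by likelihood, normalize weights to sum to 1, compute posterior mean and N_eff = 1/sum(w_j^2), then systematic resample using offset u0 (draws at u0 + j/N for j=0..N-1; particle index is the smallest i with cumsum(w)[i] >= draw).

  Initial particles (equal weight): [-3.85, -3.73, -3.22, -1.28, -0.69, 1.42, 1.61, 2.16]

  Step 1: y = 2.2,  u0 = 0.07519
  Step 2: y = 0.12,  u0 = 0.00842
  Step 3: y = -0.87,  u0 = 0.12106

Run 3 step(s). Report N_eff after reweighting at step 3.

step 1: w=[0.0000, 0.0000, 0.0000, 0.0000, 0.0000, 0.1900, 0.2921, 0.5179]  mean=1.8588  Neff=2.5663  idx=[5, 6, 6, 6, 7, 7, 7, 7]
step 2: w=[0.4317, 0.1797, 0.1797, 0.1797, 0.0073, 0.0073, 0.0073, 0.0073]  mean=1.5439  Neff=3.5272  idx=[0, 0, 0, 0, 1, 2, 2, 3]
step 3: w=[0.2043, 0.2043, 0.2043, 0.2043, 0.0457, 0.0457, 0.0457, 0.0457]  mean=1.4547  Neff=5.7034  idx=[0, 1, 1, 2, 3, 3, 5, 7]

N_eff = 5.7034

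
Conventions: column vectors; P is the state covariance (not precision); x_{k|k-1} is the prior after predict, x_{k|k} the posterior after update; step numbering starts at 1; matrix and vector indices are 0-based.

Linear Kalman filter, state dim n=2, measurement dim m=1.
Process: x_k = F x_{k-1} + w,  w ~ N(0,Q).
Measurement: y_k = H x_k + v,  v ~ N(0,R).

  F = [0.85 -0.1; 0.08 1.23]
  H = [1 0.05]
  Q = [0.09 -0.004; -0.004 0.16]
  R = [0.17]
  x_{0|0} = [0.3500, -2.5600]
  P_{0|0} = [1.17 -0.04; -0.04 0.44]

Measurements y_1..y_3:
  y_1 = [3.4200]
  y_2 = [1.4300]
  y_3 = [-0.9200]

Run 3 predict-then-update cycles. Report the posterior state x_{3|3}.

x_post = [0.6709, -2.4881]

step 1: x^-=[0.5535, -3.1208]  P^-=[0.9465 -0.0201; -0.0201 0.8253]  S=[1.1166]  K=[0.8468; 0.0190]  nu=[3.0225]  x^+=[3.1130, -3.0634]  P^+=[0.1459 -0.0380; -0.0380 0.8249]
step 2: x^-=[2.9524, -3.5189]  P^-=[0.2101 -0.1350; -0.1350 1.4014]  S=[0.3701]  K=[0.5494; -0.1754]  nu=[-1.3464]  x^+=[2.2126, -3.2828]  P^+=[0.0984 -0.0993; -0.0993 1.3900]
step 3: x^-=[2.2090, -3.8608]  P^-=[0.1919 -0.2713; -0.2713 2.2441]  S=[0.3403]  K=[0.5239; -0.4676]  nu=[-2.9360]  x^+=[0.6709, -2.4881]  P^+=[0.0985 -0.1880; -0.1880 2.1697]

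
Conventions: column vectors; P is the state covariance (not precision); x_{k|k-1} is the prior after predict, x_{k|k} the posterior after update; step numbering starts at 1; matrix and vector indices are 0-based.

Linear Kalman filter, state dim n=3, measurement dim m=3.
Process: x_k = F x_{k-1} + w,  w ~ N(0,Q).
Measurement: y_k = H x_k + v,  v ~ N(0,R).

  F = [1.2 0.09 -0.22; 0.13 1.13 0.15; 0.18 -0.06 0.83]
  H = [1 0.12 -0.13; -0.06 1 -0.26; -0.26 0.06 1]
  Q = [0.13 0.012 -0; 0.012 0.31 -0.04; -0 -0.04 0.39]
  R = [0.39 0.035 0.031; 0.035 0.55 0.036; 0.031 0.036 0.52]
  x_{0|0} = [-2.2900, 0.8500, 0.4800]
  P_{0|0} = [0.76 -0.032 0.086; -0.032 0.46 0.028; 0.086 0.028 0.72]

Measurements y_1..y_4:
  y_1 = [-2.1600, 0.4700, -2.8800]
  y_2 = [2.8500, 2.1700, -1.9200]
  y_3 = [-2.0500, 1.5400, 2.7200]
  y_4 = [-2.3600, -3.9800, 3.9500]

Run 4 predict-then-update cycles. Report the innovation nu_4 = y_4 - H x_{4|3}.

step 1: x^-=[-2.7771, 0.7348, -0.0648]  P^-=[1.2095 0.1163 0.1167; 0.1163 0.9299 0.0676; 0.1167 0.0676 0.9359]  S=[1.6242 0.1807 -0.2669; 0.1807 1.5020 -0.0959; -0.2669 -0.0959 1.4848]  K=[0.7533 -0.0817 0.0016; 0.0874 0.5997 0.1172; 0.1156 -0.0955 0.6272]  nu=[0.5205, -0.4483, -3.5813]  x^+=[-2.3542, 0.0918, -2.2081]  P^+=[0.3007 0.0250 0.0979; 0.0250 0.3569 0.0703; 0.0979 0.0703 0.3475]
step 2: x^-=[-2.3310, -0.5335, -2.2620]  P^-=[0.5336 0.1163 0.0980; 0.1163 0.8136 0.0695; 0.0980 0.0695 0.6622]  S=[0.9468 0.2025 -0.0755; 0.2025 1.3633 -0.0405; -0.0755 -0.0405 1.1749]  K=[0.5744 -0.0420 0.0067; 0.1034 0.5661 0.1011; 0.0812 -0.0754 0.5481]  nu=[4.9510, 1.9755, -0.2321]  x^+=[0.4284, 1.0731, -2.1359]  P^+=[0.2291 0.0311 0.0775; 0.0311 0.3371 0.0640; 0.0775 0.0640 0.3011]
step 3: x^-=[1.0806, 0.9479, -1.7601]  P^-=[0.4405 0.1113 0.0707; 0.1113 0.7850 0.0560; 0.0707 0.0560 0.6222]  S=[0.8589 0.2075 -0.0762; 0.2075 1.3384 -0.0455; -0.0762 -0.0455 1.1413]  K=[0.5255 -0.0317 0.0013; 0.1045 0.5577 0.0942; 0.0610 -0.0735 0.5331]  nu=[-3.4731, 0.1993, 4.7041]  x^+=[-0.7449, 1.1393, 0.5214]  P^+=[0.2090 0.0313 0.0683; 0.0313 0.3314 0.0605; 0.0683 0.0605 0.2906]
step 4: x^-=[-0.9060, 1.2687, 0.2303]  P^-=[0.4160 0.1076 0.0592; 0.1076 0.7756 0.0502; 0.0592 0.0502 0.6118]  S=[0.8364 0.2076 -0.0812; 0.2076 1.3313 -0.0486; -0.0812 -0.0486 1.1347]  K=[0.5107 -0.0292 -0.0022; 0.1032 0.5552 0.0917; 0.0524 -0.0733 0.5289]  nu=[-1.5763, -5.2432, 3.4080]  x^+=[-1.5654, -1.4923, 2.3349]  P^+=[0.2028 0.0307 0.0645; 0.0307 0.3295 0.0591; 0.0645 0.0591 0.2873]

innov = [-1.5763, -5.2432, 3.4080]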